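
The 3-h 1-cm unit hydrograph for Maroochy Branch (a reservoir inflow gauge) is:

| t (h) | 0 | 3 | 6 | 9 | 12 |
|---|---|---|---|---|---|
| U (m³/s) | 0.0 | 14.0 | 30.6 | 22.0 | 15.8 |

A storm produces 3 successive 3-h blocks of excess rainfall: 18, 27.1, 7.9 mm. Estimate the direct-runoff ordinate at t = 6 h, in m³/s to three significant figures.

Q ≈ 93.0 m³/s

By discrete convolution, Q_j = Σ (P_i / 10 mm) · U_{j−i}.
At t = 6 h (j=2): Q = (18/10)·30.6 + (27.1/10)·14.0 + (7.9/10)·0.0 = 93.0 m³/s.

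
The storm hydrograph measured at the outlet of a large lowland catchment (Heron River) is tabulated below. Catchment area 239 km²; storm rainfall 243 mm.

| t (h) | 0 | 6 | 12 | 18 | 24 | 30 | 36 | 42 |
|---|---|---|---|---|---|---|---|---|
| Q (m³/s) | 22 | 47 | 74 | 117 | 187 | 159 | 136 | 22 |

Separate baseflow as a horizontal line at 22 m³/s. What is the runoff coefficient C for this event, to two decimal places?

C ≈ 0.22

ΣQ_DR = 588.0 m³/s; V = ΣQ_DR·Δt = 1.270 × 10^7 m³.
Runoff depth d = V / A = 53.14 mm.
C = d / P = 53.14 / 243 = 0.22.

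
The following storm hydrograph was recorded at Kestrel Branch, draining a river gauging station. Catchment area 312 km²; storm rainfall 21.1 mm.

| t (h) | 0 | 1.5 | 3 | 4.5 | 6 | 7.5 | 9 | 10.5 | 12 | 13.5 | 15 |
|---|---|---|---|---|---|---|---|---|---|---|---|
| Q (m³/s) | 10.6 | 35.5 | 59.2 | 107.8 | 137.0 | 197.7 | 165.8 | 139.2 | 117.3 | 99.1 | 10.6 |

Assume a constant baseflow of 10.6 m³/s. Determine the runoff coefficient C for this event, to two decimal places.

ΣQ_DR = 963.2 m³/s; V = ΣQ_DR·Δt = 5.201 × 10^6 m³.
Runoff depth d = V / A = 16.67 mm.
C = d / P = 16.67 / 21.1 = 0.79.

C ≈ 0.79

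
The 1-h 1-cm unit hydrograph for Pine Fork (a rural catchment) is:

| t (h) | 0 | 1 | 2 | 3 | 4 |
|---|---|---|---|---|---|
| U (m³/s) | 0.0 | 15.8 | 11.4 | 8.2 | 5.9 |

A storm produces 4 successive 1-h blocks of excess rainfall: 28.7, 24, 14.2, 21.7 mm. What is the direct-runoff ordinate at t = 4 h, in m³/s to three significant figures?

Q ≈ 87.1 m³/s

By discrete convolution, Q_j = Σ (P_i / 10 mm) · U_{j−i}.
At t = 4 h (j=4): Q = (28.7/10)·5.9 + (24/10)·8.2 + (14.2/10)·11.4 + (21.7/10)·15.8 = 87.1 m³/s.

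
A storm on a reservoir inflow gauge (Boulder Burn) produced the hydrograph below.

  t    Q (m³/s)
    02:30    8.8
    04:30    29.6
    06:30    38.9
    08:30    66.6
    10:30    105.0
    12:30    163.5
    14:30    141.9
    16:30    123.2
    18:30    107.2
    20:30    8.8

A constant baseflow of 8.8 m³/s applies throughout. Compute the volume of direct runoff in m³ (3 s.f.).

Direct-runoff ordinates (Q − Q_b): 0.0, 20.8, 30.1, 57.8, 96.2, 154.7, 133.1, 114.4, 98.4, 0.0 m³/s.
ΣQ_DR = 705.5 m³/s.
With Δt = 2 h = 7200 s, V = ΣQ_DR · Δt = 705.5 × 7200 = 5.08 × 10^6 m³.

V ≈ 5.08 × 10^6 m³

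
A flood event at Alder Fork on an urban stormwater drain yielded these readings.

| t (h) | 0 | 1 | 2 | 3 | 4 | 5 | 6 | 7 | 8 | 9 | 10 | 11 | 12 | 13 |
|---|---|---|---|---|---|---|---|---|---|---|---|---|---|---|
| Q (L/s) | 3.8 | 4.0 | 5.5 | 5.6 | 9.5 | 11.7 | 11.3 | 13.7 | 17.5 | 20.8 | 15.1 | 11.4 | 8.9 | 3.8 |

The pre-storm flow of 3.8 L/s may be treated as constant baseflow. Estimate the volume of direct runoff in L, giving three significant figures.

Direct-runoff ordinates (Q − Q_b): 0.0, 0.2, 1.7, 1.8, 5.7, 7.9, 7.5, 9.9, 13.7, 17.0, 11.3, 7.6, 5.1, 0.0 L/s.
ΣQ_DR = 89.40 L/s.
With Δt = 1 h = 3600 s, V = ΣQ_DR · Δt = 89.40 × 3600 = 3.22 × 10^5 L.

V ≈ 3.22 × 10^5 L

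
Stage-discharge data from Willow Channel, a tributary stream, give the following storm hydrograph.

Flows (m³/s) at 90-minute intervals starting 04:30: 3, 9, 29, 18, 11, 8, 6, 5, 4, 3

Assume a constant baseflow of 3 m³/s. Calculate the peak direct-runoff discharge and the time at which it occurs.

Q_p = 26.0 m³/s at t = 07:30

Subtracting baseflow gives direct-runoff ordinates: 0.0, 6.0, 26.0, 15.0, 8.0, 5.0, 3.0, 2.0, 1.0, 0.0 m³/s.
The maximum is 26.0 m³/s, occurring at the reading for t = 07:30.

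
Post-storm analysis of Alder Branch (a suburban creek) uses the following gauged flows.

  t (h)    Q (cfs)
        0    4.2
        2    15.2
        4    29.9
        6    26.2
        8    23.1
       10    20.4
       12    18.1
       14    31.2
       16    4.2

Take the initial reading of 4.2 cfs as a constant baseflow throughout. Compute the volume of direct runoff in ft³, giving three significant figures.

V ≈ 9.70 × 10^5 ft³

Direct-runoff ordinates (Q − Q_b): 0.0, 11.0, 25.7, 22.0, 18.9, 16.2, 13.9, 27.0, 0.0 cfs.
ΣQ_DR = 134.7 cfs.
With Δt = 2 h = 7200 s, V = ΣQ_DR · Δt = 134.7 × 7200 = 9.70 × 10^5 ft³.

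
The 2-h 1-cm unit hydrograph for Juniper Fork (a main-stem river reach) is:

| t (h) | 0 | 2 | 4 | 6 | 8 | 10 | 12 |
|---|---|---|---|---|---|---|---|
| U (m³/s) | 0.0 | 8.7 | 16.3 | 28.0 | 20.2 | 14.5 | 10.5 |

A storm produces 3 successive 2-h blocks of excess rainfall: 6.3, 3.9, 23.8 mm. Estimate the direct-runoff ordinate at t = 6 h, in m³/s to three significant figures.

Q ≈ 44.7 m³/s

By discrete convolution, Q_j = Σ (P_i / 10 mm) · U_{j−i}.
At t = 6 h (j=3): Q = (6.3/10)·28.0 + (3.9/10)·16.3 + (23.8/10)·8.7 = 44.7 m³/s.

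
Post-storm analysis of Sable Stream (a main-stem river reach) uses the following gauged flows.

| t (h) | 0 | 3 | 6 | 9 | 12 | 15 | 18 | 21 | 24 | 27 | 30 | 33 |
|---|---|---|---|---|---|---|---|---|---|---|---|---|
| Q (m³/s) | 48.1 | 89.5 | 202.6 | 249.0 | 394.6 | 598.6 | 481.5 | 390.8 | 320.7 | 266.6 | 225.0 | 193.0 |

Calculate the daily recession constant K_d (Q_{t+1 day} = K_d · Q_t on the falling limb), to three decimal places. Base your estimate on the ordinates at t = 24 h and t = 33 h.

K_d ≈ 0.258

Between t = 24 h and t = 33 h the flow falls from 320.7 to 193.0 m³/s over 3×3 h = 9 h.
Per-interval ratio K = (193.0/320.7)^(1/3) = 0.8443; K_d = K^(24/3) = 0.258.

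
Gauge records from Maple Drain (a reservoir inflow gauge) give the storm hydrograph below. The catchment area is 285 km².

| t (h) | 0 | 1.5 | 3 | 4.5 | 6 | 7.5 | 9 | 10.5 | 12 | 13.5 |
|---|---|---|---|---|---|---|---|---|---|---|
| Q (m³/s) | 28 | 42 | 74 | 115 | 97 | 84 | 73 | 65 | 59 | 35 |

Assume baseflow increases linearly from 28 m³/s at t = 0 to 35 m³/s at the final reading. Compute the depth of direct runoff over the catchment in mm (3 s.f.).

d ≈ 6.76 mm

Direct runoff: 0.00, 13.22, 44.44, 84.67, 65.89, 52.11, 40.33, 31.56, 24.78, 0.00 m³/s; ΣQ_DR = 357.0 m³/s.
V = ΣQ_DR · Δt = 357.0 × 5400 s = 1.928 × 10^6 m³.
Over A = 285 km², depth = V / A = 6.76 mm.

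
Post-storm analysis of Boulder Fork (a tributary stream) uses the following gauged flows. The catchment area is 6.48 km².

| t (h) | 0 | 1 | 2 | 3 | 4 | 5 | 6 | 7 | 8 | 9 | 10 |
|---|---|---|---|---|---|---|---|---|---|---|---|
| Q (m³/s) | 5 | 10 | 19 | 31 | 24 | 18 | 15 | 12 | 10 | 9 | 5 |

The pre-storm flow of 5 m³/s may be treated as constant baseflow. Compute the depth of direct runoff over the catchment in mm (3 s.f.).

Direct runoff: 0.0, 5.0, 14.0, 26.0, 19.0, 13.0, 10.0, 7.0, 5.0, 4.0, 0.0 m³/s; ΣQ_DR = 103.0 m³/s.
V = ΣQ_DR · Δt = 103.0 × 3600 s = 3.708 × 10^5 m³.
Over A = 6.48 km², depth = V / A = 57.2 mm.

d ≈ 57.2 mm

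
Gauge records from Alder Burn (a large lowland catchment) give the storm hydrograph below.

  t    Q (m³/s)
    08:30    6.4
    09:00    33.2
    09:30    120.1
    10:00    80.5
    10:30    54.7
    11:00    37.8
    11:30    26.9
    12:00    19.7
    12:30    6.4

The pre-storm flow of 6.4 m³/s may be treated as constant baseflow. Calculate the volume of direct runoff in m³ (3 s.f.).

V ≈ 5.91 × 10^5 m³

Direct-runoff ordinates (Q − Q_b): 0.0, 26.8, 113.7, 74.1, 48.3, 31.4, 20.5, 13.3, 0.0 m³/s.
ΣQ_DR = 328.1 m³/s.
With Δt = 0.5 h = 1800 s, V = ΣQ_DR · Δt = 328.1 × 1800 = 5.91 × 10^5 m³.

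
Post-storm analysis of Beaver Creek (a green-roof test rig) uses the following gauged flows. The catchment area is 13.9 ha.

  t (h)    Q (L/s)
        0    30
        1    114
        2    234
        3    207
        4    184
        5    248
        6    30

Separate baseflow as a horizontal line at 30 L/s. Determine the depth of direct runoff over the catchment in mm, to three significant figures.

d ≈ 21.7 mm

Direct runoff: 0.0, 84.0, 204.0, 177.0, 154.0, 218.0, 0.0 L/s; ΣQ_DR = 837.0 L/s.
V = ΣQ_DR · Δt = 837.0 × 3600 s = 3.013 × 10^6 L.
Over A = 13.9 ha, depth = V / A = 21.7 mm.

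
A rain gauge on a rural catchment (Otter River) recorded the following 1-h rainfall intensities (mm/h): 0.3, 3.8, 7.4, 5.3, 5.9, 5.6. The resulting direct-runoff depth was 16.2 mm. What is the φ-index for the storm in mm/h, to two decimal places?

φ ≈ 2.36 mm/h

Only the 5 blocks with intensity above φ contribute runoff: 3.8, 7.4, 5.3, 5.9, 5.6 mm/h.
Σ(I−φ)·Δt = d  ⇒  (3.8+7.4+5.3+5.9+5.6 − 5φ)·1 = 16.2
φ = (28.00 − 16.2/1) / 5 = 2.36 mm/h.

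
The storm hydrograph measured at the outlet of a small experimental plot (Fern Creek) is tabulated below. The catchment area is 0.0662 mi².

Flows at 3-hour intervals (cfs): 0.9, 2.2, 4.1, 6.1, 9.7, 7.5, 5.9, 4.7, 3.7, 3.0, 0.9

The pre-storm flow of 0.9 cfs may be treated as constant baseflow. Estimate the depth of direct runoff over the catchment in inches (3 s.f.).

d ≈ 2.72 in

Direct runoff: 0.0, 1.3, 3.2, 5.2, 8.8, 6.6, 5.0, 3.8, 2.8, 2.1, 0.0 cfs; ΣQ_DR = 38.80 cfs.
V = ΣQ_DR · Δt = 38.80 × 10800 s = 4.190 × 10^5 ft³.
Over A = 0.0662 mi², depth = V / A = 2.72 in.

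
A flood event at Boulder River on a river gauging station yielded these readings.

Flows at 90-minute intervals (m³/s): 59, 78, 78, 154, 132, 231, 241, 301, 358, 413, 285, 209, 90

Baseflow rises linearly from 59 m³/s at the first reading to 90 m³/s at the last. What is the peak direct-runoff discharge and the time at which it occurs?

Q_p = 330.75 m³/s at t = 13.5 h

Subtracting baseflow gives direct-runoff ordinates: 0.00, 16.42, 13.83, 87.25, 62.67, 159.08, 166.50, 223.92, 278.33, 330.75, 200.17, 121.58, 0.00 m³/s.
The maximum is 330.75 m³/s, occurring at the reading for t = 13.5 h.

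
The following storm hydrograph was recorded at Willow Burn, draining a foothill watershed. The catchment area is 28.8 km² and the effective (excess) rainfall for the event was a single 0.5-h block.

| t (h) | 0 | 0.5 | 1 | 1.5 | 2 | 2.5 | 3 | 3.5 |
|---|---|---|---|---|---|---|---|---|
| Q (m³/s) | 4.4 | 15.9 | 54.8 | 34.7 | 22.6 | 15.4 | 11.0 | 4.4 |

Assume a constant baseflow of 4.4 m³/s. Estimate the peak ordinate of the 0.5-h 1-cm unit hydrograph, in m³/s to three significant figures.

Direct runoff: 0.0, 11.5, 50.4, 30.3, 18.2, 11.0, 6.6, 0.0 m³/s; ΣQ_DR = 128.0 m³/s, peak = 50.4 m³/s.
Runoff depth d = ΣQ_DR·Δt / A = 128.0 × 1800 / (28.8 km²) = 8.000 mm.
The 1-cm UH is the DRH scaled by (10 mm)/d, so U_p = 50.4 × 10/8.000 = 63.0 m³/s.

U_p ≈ 63.0 m³/s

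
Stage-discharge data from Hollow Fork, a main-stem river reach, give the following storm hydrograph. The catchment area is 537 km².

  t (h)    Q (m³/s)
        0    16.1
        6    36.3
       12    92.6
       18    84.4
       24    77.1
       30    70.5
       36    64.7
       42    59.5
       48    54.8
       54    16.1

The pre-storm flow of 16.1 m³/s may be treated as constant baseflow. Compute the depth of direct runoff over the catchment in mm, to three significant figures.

d ≈ 16.5 mm

Direct runoff: 0.0, 20.2, 76.5, 68.3, 61.0, 54.4, 48.6, 43.4, 38.7, 0.0 m³/s; ΣQ_DR = 411.1 m³/s.
V = ΣQ_DR · Δt = 411.1 × 21600 s = 8.880 × 10^6 m³.
Over A = 537 km², depth = V / A = 16.5 mm.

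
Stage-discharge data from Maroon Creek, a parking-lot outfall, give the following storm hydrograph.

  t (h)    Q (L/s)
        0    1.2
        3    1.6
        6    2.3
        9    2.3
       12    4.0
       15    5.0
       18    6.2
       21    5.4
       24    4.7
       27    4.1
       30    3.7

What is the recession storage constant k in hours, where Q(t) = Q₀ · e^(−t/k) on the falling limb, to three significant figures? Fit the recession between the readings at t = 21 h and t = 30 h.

k ≈ 23.8 h

On the falling limb, Q drops from 5.4 to 3.7 L/s between t = 21 h and t = 30 h (Δt = 9 h).
k = −Δt / ln(Q₂/Q₁) = −9 / ln(3.7/5.4) = 23.8 h.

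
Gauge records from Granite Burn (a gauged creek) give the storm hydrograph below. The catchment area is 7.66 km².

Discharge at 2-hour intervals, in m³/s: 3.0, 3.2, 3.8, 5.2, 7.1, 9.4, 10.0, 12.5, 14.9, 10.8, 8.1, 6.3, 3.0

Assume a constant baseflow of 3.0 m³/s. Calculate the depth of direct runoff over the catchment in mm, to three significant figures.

Direct runoff: 0.0, 0.2, 0.8, 2.2, 4.1, 6.4, 7.0, 9.5, 11.9, 7.8, 5.1, 3.3, 0.0 m³/s; ΣQ_DR = 58.30 m³/s.
V = ΣQ_DR · Δt = 58.30 × 7200 s = 4.198 × 10^5 m³.
Over A = 7.66 km², depth = V / A = 54.8 mm.

d ≈ 54.8 mm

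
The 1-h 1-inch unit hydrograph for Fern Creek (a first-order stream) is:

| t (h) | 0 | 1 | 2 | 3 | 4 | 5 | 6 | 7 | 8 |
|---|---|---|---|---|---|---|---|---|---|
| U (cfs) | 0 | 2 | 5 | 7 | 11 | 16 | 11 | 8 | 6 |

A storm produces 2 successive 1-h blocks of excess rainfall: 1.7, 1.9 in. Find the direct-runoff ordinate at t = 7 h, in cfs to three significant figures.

By discrete convolution, Q_j = Σ (P_i / 1 in) · U_{j−i}.
At t = 7 h (j=7): Q = (1.7/1)·8 + (1.9/1)·11 = 34.5 cfs.

Q ≈ 34.5 cfs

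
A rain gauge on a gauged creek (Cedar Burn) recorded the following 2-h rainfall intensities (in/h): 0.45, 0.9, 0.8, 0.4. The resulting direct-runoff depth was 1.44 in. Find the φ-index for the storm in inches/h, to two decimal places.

φ ≈ 0.49 in/h

Only the 2 blocks with intensity above φ contribute runoff: 0.9, 0.8 in/h.
Σ(I−φ)·Δt = d  ⇒  (0.9+0.8 − 2φ)·2 = 1.44
φ = (1.700 − 1.44/2) / 2 = 0.49 in/h.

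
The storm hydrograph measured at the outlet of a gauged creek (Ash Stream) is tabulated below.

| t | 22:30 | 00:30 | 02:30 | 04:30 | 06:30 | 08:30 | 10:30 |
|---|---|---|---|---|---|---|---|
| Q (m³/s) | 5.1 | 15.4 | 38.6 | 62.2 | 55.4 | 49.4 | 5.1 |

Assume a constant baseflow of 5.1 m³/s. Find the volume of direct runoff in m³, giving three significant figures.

V ≈ 1.41 × 10^6 m³

Direct-runoff ordinates (Q − Q_b): 0.0, 10.3, 33.5, 57.1, 50.3, 44.3, 0.0 m³/s.
ΣQ_DR = 195.5 m³/s.
With Δt = 2 h = 7200 s, V = ΣQ_DR · Δt = 195.5 × 7200 = 1.41 × 10^6 m³.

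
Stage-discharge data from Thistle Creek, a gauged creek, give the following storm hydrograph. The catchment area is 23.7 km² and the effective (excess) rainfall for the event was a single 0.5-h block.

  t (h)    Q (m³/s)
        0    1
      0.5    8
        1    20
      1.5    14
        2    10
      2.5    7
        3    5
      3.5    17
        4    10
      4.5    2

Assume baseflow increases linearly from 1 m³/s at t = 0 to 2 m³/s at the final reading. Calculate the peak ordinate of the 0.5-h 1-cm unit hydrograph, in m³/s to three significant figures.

U_p ≈ 31.3 m³/s

Direct runoff: 0.00, 6.89, 18.78, 12.67, 8.56, 5.44, 3.33, 15.22, 8.11, 0.00 m³/s; ΣQ_DR = 79.00 m³/s, peak = 18.78 m³/s.
Runoff depth d = ΣQ_DR·Δt / A = 79.00 × 1800 / (23.7 km²) = 6.000 mm.
The 1-cm UH is the DRH scaled by (10 mm)/d, so U_p = 18.78 × 10/6.000 = 31.3 m³/s.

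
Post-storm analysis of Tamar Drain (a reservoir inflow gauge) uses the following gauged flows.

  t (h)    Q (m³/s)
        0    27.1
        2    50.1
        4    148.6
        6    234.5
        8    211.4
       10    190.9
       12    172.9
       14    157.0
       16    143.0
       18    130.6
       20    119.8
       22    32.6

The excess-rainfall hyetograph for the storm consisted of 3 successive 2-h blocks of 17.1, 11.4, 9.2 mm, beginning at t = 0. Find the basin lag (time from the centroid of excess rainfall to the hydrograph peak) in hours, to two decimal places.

Centroid of excess rainfall: t_c = Σ P_i·t̄_i / ΣP_i = 2.5809 h (block centres at 1, 3, 5 h).
Hydrograph peak occurs at t = 6 h, so basin lag t_L = 6 − 2.5809 = 3.42 h.

t_L ≈ 3.42 h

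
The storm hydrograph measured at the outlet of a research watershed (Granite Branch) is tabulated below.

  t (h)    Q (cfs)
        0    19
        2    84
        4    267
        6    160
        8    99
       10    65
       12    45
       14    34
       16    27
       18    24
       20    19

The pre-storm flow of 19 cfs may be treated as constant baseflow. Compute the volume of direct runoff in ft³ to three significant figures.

Direct-runoff ordinates (Q − Q_b): 0.0, 65.0, 248.0, 141.0, 80.0, 46.0, 26.0, 15.0, 8.0, 5.0, 0.0 cfs.
ΣQ_DR = 634.0 cfs.
With Δt = 2 h = 7200 s, V = ΣQ_DR · Δt = 634.0 × 7200 = 4.56 × 10^6 ft³.

V ≈ 4.56 × 10^6 ft³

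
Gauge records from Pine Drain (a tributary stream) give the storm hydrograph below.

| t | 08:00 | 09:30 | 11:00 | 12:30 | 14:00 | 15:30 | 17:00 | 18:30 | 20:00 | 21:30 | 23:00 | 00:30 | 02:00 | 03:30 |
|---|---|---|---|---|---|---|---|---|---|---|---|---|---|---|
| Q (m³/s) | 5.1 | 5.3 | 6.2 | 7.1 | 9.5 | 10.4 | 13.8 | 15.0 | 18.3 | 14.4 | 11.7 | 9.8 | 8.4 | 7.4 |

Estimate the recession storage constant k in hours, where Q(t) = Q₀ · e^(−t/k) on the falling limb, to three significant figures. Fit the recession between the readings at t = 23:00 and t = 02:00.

k ≈ 9.05 h

On the falling limb, Q drops from 11.7 to 8.4 m³/s between t = 23:00 and t = 02:00 (Δt = 3 h).
k = −Δt / ln(Q₂/Q₁) = −3 / ln(8.4/11.7) = 9.05 h.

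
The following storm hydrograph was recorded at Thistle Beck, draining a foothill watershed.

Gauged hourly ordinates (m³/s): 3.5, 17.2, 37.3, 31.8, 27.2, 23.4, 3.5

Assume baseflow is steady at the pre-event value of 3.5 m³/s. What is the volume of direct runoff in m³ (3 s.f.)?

Direct-runoff ordinates (Q − Q_b): 0.0, 13.7, 33.8, 28.3, 23.7, 19.9, 0.0 m³/s.
ΣQ_DR = 119.4 m³/s.
With Δt = 1 h = 3600 s, V = ΣQ_DR · Δt = 119.4 × 3600 = 4.30 × 10^5 m³.

V ≈ 4.30 × 10^5 m³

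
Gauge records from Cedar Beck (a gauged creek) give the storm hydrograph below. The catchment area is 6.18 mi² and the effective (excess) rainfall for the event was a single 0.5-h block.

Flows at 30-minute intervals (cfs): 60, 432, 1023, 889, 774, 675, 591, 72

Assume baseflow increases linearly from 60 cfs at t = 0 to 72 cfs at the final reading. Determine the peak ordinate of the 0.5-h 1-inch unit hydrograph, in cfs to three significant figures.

U_p ≈ 1920 cfs

Direct runoff: 0.00, 370.29, 959.57, 823.86, 707.14, 606.43, 520.71, 0.00 cfs; ΣQ_DR = 3988 cfs, peak = 959.57 cfs.
Runoff depth d = ΣQ_DR·Δt / A = 3988 × 1800 / (6.18 mi²) = 0.5000 in.
The 1-inch UH is the DRH scaled by (1 in)/d, so U_p = 959.57 × 1/0.5000 = 1920 cfs.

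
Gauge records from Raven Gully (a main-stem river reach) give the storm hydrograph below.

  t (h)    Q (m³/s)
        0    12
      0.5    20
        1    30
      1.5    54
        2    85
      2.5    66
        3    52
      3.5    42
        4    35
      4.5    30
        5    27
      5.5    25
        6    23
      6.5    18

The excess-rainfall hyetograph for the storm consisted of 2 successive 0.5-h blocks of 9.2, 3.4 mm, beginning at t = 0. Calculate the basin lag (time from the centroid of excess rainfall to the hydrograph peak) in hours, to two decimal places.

t_L ≈ 1.62 h

Centroid of excess rainfall: t_c = Σ P_i·t̄_i / ΣP_i = 0.3849 h (block centres at 0.25, 0.75 h).
Hydrograph peak occurs at t = 2 h, so basin lag t_L = 2 − 0.3849 = 1.62 h.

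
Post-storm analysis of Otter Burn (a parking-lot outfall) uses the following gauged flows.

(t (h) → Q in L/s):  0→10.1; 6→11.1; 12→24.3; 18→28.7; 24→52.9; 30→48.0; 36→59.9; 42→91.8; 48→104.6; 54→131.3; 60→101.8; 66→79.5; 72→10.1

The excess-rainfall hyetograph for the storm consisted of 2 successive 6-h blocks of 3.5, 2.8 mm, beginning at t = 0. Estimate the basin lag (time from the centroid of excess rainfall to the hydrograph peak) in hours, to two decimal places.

t_L ≈ 48.33 h

Centroid of excess rainfall: t_c = Σ P_i·t̄_i / ΣP_i = 5.6667 h (block centres at 3, 9 h).
Hydrograph peak occurs at t = 54 h, so basin lag t_L = 54 − 5.6667 = 48.33 h.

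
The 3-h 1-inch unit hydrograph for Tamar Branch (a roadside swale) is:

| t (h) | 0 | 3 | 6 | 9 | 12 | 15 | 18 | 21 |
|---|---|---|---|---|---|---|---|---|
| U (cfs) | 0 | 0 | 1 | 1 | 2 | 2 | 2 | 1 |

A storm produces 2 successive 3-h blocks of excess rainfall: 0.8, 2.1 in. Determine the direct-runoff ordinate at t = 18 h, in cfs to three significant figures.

Q ≈ 5.80 cfs

By discrete convolution, Q_j = Σ (P_i / 1 in) · U_{j−i}.
At t = 18 h (j=6): Q = (0.8/1)·2 + (2.1/1)·2 = 5.80 cfs.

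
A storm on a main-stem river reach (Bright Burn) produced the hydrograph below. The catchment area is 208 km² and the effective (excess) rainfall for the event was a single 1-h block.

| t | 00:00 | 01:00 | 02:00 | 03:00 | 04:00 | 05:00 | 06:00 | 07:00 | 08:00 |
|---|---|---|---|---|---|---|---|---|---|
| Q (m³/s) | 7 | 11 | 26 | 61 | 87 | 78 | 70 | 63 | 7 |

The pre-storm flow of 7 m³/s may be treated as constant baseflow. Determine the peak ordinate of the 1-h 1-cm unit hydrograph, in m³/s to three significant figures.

U_p ≈ 133 m³/s

Direct runoff: 0.0, 4.0, 19.0, 54.0, 80.0, 71.0, 63.0, 56.0, 0.0 m³/s; ΣQ_DR = 347.0 m³/s, peak = 80.0 m³/s.
Runoff depth d = ΣQ_DR·Δt / A = 347.0 × 3600 / (208 km²) = 6.006 mm.
The 1-cm UH is the DRH scaled by (10 mm)/d, so U_p = 80.0 × 10/6.006 = 133 m³/s.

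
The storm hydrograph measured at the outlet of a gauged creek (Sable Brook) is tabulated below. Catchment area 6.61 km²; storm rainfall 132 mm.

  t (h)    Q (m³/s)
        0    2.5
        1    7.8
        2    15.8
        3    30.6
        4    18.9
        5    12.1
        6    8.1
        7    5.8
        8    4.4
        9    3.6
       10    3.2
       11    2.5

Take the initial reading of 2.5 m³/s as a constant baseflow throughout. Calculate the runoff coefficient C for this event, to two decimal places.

C ≈ 0.35

ΣQ_DR = 85.30 m³/s; V = ΣQ_DR·Δt = 3.071 × 10^5 m³.
Runoff depth d = V / A = 46.46 mm.
C = d / P = 46.46 / 132 = 0.35.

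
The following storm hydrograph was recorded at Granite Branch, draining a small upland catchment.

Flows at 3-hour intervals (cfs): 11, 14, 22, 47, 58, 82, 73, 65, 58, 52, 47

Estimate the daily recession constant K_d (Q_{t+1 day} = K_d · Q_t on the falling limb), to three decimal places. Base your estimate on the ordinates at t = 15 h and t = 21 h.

Between t = 15 h and t = 21 h the flow falls from 82 to 65 cfs over 2×3 h = 6 h.
Per-interval ratio K = (65/82)^(1/2) = 0.8903; K_d = K^(24/3) = 0.395.

K_d ≈ 0.395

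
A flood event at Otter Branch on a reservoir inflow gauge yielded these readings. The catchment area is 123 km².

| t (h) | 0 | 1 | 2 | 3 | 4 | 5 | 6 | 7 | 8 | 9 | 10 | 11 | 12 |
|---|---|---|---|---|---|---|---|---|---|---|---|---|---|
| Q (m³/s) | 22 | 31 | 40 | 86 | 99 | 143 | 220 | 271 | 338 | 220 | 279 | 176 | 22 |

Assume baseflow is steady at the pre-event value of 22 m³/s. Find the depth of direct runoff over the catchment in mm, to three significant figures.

d ≈ 48.6 mm

Direct runoff: 0.0, 9.0, 18.0, 64.0, 77.0, 121.0, 198.0, 249.0, 316.0, 198.0, 257.0, 154.0, 0.0 m³/s; ΣQ_DR = 1661 m³/s.
V = ΣQ_DR · Δt = 1661 × 3600 s = 5.980 × 10^6 m³.
Over A = 123 km², depth = V / A = 48.6 mm.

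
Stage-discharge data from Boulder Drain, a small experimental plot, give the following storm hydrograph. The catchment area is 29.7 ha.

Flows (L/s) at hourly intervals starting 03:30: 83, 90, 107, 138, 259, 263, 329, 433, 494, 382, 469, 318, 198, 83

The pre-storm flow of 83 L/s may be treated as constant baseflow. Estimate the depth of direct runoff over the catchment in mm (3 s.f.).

Direct runoff: 0.0, 7.0, 24.0, 55.0, 176.0, 180.0, 246.0, 350.0, 411.0, 299.0, 386.0, 235.0, 115.0, 0.0 L/s; ΣQ_DR = 2484 L/s.
V = ΣQ_DR · Δt = 2484 × 3600 s = 8.942 × 10^6 L.
Over A = 29.7 ha, depth = V / A = 30.1 mm.

d ≈ 30.1 mm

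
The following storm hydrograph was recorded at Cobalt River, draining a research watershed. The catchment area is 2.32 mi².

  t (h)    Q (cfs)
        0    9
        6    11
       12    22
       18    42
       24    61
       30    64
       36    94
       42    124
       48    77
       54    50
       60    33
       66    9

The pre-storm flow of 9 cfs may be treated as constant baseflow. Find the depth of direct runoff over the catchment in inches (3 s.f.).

Direct runoff: 0.0, 2.0, 13.0, 33.0, 52.0, 55.0, 85.0, 115.0, 68.0, 41.0, 24.0, 0.0 cfs; ΣQ_DR = 488.0 cfs.
V = ΣQ_DR · Δt = 488.0 × 21600 s = 1.054 × 10^7 ft³.
Over A = 2.32 mi², depth = V / A = 1.96 in.

d ≈ 1.96 in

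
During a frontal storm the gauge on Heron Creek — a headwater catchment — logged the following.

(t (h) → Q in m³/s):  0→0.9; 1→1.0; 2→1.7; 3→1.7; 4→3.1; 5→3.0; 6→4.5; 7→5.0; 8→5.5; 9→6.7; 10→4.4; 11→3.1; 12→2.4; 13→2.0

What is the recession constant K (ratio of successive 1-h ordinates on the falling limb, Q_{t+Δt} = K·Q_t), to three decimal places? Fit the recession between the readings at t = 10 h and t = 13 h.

Using the recession-limb readings at t = 10 h and t = 13 h: Q falls from 4.4 to 2.0 m³/s over 3 intervals.
K = (Q₂/Q₁)^(1/3) = (2.0/4.4)^(1/3) = 0.769.

K ≈ 0.769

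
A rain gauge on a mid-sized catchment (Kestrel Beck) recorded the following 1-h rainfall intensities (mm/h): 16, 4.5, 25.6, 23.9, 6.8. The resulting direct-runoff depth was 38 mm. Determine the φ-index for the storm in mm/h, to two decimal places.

φ ≈ 9.17 mm/h

Only the 3 blocks with intensity above φ contribute runoff: 16, 25.6, 23.9 mm/h.
Σ(I−φ)·Δt = d  ⇒  (16+25.6+23.9 − 3φ)·1 = 38
φ = (65.50 − 38/1) / 3 = 9.17 mm/h.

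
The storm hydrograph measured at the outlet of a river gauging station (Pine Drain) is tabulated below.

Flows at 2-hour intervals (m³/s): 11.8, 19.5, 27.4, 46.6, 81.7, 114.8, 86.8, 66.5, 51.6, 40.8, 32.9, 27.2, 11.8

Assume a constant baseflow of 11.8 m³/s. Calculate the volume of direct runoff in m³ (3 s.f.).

Direct-runoff ordinates (Q − Q_b): 0.0, 7.7, 15.6, 34.8, 69.9, 103.0, 75.0, 54.7, 39.8, 29.0, 21.1, 15.4, 0.0 m³/s.
ΣQ_DR = 466.0 m³/s.
With Δt = 2 h = 7200 s, V = ΣQ_DR · Δt = 466.0 × 7200 = 3.36 × 10^6 m³.

V ≈ 3.36 × 10^6 m³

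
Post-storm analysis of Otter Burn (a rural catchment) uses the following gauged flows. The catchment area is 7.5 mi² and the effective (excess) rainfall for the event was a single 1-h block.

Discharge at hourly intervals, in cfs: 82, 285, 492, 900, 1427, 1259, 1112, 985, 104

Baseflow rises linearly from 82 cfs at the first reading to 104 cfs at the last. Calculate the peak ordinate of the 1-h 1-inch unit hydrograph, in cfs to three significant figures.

Direct runoff: 0.00, 200.25, 404.50, 809.75, 1334.00, 1163.25, 1013.50, 883.75, 0.00 cfs; ΣQ_DR = 5809 cfs, peak = 1334.00 cfs.
Runoff depth d = ΣQ_DR·Δt / A = 5809 × 3600 / (7.5 mi²) = 1.200 in.
The 1-inch UH is the DRH scaled by (1 in)/d, so U_p = 1334.00 × 1/1.200 = 1110 cfs.

U_p ≈ 1110 cfs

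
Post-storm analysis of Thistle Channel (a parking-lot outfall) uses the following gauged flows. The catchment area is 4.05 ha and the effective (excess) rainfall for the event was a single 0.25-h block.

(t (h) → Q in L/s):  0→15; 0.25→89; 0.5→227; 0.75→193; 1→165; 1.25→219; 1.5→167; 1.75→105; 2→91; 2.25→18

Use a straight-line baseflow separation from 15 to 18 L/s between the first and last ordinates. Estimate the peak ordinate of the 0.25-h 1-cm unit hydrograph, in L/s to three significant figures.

Direct runoff: 0.00, 73.67, 211.33, 177.00, 148.67, 202.33, 150.00, 87.67, 73.33, 0.00 L/s; ΣQ_DR = 1124 L/s, peak = 211.33 L/s.
Runoff depth d = ΣQ_DR·Δt / A = 1124 × 900 / (4.05 ha) = 24.98 mm.
The 1-cm UH is the DRH scaled by (10 mm)/d, so U_p = 211.33 × 10/24.98 = 84.6 L/s.

U_p ≈ 84.6 L/s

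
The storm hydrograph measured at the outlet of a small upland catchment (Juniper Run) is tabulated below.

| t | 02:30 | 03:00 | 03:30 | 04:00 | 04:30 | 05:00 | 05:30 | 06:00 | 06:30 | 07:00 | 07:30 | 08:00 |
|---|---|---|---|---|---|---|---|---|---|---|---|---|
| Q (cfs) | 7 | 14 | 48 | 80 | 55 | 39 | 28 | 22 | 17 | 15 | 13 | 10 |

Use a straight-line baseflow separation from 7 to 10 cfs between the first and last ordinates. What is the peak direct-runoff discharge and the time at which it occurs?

Q_p = 72.18 cfs at t = 04:00

Subtracting baseflow gives direct-runoff ordinates: 0.00, 6.73, 40.45, 72.18, 46.91, 30.64, 19.36, 13.09, 7.82, 5.55, 3.27, 0.00 cfs.
The maximum is 72.18 cfs, occurring at the reading for t = 04:00.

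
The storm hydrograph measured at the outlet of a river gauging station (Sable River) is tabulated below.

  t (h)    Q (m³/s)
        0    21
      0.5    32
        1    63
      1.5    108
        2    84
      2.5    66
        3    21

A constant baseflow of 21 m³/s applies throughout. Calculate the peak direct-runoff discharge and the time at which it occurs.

Subtracting baseflow gives direct-runoff ordinates: 0.0, 11.0, 42.0, 87.0, 63.0, 45.0, 0.0 m³/s.
The maximum is 87.0 m³/s, occurring at the reading for t = 1.5 h.

Q_p = 87.0 m³/s at t = 1.5 h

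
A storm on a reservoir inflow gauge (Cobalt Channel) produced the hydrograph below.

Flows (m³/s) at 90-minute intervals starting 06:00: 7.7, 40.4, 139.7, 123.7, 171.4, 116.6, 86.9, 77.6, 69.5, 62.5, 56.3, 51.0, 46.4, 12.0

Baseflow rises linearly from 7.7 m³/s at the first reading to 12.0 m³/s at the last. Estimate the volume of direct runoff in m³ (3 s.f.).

Direct-runoff ordinates (Q − Q_b): 0.00, 32.37, 131.34, 115.01, 162.38, 107.25, 77.22, 67.58, 59.15, 51.82, 45.29, 39.66, 34.73, 0.00 m³/s.
ΣQ_DR = 923.8 m³/s.
With Δt = 1.5 h = 5400 s, V = ΣQ_DR · Δt = 923.8 × 5400 = 4.99 × 10^6 m³.

V ≈ 4.99 × 10^6 m³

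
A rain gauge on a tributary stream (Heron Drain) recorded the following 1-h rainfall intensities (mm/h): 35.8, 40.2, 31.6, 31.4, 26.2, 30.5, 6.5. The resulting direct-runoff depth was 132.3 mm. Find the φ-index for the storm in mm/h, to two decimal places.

Only the 6 blocks with intensity above φ contribute runoff: 35.8, 40.2, 31.6, 31.4, 26.2, 30.5 mm/h.
Σ(I−φ)·Δt = d  ⇒  (35.8+40.2+31.6+31.4+26.2+30.5 − 6φ)·1 = 132.3
φ = (195.7 − 132.3/1) / 6 = 10.57 mm/h.

φ ≈ 10.57 mm/h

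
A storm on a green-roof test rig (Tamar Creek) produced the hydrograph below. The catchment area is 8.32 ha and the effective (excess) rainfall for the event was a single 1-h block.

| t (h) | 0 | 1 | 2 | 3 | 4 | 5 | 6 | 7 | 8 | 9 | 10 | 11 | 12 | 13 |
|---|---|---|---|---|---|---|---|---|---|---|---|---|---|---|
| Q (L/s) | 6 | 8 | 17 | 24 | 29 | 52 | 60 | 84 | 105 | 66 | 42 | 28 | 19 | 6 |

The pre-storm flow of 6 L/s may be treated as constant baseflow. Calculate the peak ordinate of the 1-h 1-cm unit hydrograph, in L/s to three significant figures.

U_p ≈ 49.5 L/s

Direct runoff: 0.0, 2.0, 11.0, 18.0, 23.0, 46.0, 54.0, 78.0, 99.0, 60.0, 36.0, 22.0, 13.0, 0.0 L/s; ΣQ_DR = 462.0 L/s, peak = 99.0 L/s.
Runoff depth d = ΣQ_DR·Δt / A = 462.0 × 3600 / (8.32 ha) = 19.99 mm.
The 1-cm UH is the DRH scaled by (10 mm)/d, so U_p = 99.0 × 10/19.99 = 49.5 L/s.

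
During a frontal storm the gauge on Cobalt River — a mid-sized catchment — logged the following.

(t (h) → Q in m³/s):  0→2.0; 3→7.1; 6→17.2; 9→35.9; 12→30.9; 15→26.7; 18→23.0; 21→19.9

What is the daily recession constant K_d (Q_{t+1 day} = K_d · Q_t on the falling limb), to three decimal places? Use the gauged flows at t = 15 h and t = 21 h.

Between t = 15 h and t = 21 h the flow falls from 26.7 to 19.9 m³/s over 2×3 h = 6 h.
Per-interval ratio K = (19.9/26.7)^(1/2) = 0.8633; K_d = K^(24/3) = 0.309.

K_d ≈ 0.309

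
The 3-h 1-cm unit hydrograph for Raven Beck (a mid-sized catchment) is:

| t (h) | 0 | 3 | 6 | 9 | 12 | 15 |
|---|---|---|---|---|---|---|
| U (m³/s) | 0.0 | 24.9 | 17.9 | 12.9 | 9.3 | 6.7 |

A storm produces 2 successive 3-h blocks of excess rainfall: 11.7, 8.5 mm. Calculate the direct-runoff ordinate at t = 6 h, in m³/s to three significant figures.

Q ≈ 42.1 m³/s

By discrete convolution, Q_j = Σ (P_i / 10 mm) · U_{j−i}.
At t = 6 h (j=2): Q = (11.7/10)·17.9 + (8.5/10)·24.9 = 42.1 m³/s.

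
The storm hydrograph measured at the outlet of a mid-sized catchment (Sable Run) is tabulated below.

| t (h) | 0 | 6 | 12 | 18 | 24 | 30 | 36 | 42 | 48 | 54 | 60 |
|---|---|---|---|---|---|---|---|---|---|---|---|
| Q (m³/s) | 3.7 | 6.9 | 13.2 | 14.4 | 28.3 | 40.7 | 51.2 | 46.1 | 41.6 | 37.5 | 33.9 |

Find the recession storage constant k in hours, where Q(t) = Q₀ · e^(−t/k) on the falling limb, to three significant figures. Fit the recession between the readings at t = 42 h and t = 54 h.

k ≈ 58.1 h

On the falling limb, Q drops from 46.1 to 37.5 m³/s between t = 42 h and t = 54 h (Δt = 12 h).
k = −Δt / ln(Q₂/Q₁) = −12 / ln(37.5/46.1) = 58.1 h.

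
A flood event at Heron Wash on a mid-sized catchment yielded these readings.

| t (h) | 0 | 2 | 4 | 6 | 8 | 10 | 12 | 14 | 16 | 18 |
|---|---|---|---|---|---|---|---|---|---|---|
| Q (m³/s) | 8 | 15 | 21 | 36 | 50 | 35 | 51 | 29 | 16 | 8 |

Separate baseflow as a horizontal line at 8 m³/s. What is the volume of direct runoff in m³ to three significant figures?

V ≈ 1.36 × 10^6 m³

Direct-runoff ordinates (Q − Q_b): 0.0, 7.0, 13.0, 28.0, 42.0, 27.0, 43.0, 21.0, 8.0, 0.0 m³/s.
ΣQ_DR = 189.0 m³/s.
With Δt = 2 h = 7200 s, V = ΣQ_DR · Δt = 189.0 × 7200 = 1.36 × 10^6 m³.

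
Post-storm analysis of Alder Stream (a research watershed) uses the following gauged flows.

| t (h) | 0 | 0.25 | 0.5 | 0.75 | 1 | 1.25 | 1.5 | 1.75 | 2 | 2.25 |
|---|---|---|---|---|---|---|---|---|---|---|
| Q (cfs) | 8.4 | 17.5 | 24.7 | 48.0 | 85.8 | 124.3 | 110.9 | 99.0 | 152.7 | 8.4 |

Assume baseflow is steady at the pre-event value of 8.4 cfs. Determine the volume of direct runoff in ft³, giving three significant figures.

Direct-runoff ordinates (Q − Q_b): 0.0, 9.1, 16.3, 39.6, 77.4, 115.9, 102.5, 90.6, 144.3, 0.0 cfs.
ΣQ_DR = 595.7 cfs.
With Δt = 0.25 h = 900 s, V = ΣQ_DR · Δt = 595.7 × 900 = 5.36 × 10^5 ft³.

V ≈ 5.36 × 10^5 ft³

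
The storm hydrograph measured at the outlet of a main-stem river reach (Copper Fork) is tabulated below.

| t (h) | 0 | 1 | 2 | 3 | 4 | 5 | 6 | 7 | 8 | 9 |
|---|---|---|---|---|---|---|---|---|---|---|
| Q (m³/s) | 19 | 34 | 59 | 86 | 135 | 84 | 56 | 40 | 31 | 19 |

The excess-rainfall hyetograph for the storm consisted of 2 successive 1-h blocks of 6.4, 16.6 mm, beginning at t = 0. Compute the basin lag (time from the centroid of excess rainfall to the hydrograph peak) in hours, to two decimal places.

Centroid of excess rainfall: t_c = Σ P_i·t̄_i / ΣP_i = 1.2217 h (block centres at 0.5, 1.5 h).
Hydrograph peak occurs at t = 4 h, so basin lag t_L = 4 − 1.2217 = 2.78 h.

t_L ≈ 2.78 h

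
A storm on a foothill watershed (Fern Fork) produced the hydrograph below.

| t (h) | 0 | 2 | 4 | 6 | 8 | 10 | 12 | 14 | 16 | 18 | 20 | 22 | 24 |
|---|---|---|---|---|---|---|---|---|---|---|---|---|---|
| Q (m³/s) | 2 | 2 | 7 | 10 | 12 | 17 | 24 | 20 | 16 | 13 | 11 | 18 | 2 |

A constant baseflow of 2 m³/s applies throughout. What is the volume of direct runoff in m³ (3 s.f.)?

Direct-runoff ordinates (Q − Q_b): 0.0, 0.0, 5.0, 8.0, 10.0, 15.0, 22.0, 18.0, 14.0, 11.0, 9.0, 16.0, 0.0 m³/s.
ΣQ_DR = 128.0 m³/s.
With Δt = 2 h = 7200 s, V = ΣQ_DR · Δt = 128.0 × 7200 = 9.22 × 10^5 m³.

V ≈ 9.22 × 10^5 m³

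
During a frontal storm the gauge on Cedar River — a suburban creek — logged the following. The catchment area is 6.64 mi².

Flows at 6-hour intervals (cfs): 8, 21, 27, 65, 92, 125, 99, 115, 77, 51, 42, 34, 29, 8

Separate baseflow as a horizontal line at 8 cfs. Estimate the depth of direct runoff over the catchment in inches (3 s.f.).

Direct runoff: 0.0, 13.0, 19.0, 57.0, 84.0, 117.0, 91.0, 107.0, 69.0, 43.0, 34.0, 26.0, 21.0, 0.0 cfs; ΣQ_DR = 681.0 cfs.
V = ΣQ_DR · Δt = 681.0 × 21600 s = 1.471 × 10^7 ft³.
Over A = 6.64 mi², depth = V / A = 0.954 in.

d ≈ 0.954 in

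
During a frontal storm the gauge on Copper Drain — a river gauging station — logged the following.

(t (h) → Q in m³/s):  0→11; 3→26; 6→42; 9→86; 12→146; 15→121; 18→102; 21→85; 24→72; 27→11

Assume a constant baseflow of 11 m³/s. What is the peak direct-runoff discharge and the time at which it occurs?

Q_p = 135.0 m³/s at t = 12 h

Subtracting baseflow gives direct-runoff ordinates: 0.0, 15.0, 31.0, 75.0, 135.0, 110.0, 91.0, 74.0, 61.0, 0.0 m³/s.
The maximum is 135.0 m³/s, occurring at the reading for t = 12 h.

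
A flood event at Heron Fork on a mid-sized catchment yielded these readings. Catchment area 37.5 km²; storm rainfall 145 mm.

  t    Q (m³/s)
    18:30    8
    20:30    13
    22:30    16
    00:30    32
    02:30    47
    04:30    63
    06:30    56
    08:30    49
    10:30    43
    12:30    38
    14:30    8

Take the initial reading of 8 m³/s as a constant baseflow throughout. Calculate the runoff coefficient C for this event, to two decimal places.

C ≈ 0.38

ΣQ_DR = 285.0 m³/s; V = ΣQ_DR·Δt = 2.052 × 10^6 m³.
Runoff depth d = V / A = 54.72 mm.
C = d / P = 54.72 / 145 = 0.38.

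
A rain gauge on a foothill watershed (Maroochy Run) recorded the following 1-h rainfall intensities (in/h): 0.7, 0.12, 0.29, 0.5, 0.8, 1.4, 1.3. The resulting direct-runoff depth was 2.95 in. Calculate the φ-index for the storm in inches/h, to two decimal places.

Only the 5 blocks with intensity above φ contribute runoff: 0.7, 0.5, 0.8, 1.4, 1.3 in/h.
Σ(I−φ)·Δt = d  ⇒  (0.7+0.5+0.8+1.4+1.3 − 5φ)·1 = 2.95
φ = (4.700 − 2.95/1) / 5 = 0.35 in/h.

φ ≈ 0.35 in/h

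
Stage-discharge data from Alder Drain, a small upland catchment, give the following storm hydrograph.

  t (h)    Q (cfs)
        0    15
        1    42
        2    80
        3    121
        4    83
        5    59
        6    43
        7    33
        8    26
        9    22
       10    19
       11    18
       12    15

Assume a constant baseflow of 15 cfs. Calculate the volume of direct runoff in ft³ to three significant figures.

V ≈ 1.37 × 10^6 ft³

Direct-runoff ordinates (Q − Q_b): 0.0, 27.0, 65.0, 106.0, 68.0, 44.0, 28.0, 18.0, 11.0, 7.0, 4.0, 3.0, 0.0 cfs.
ΣQ_DR = 381.0 cfs.
With Δt = 1 h = 3600 s, V = ΣQ_DR · Δt = 381.0 × 3600 = 1.37 × 10^6 ft³.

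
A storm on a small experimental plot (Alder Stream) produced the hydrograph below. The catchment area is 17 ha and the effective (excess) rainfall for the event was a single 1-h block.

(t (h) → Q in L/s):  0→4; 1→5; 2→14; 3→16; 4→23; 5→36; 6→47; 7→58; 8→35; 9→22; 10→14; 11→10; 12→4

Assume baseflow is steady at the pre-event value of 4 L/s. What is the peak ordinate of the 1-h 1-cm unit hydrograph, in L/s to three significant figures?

U_p ≈ 108 L/s

Direct runoff: 0.0, 1.0, 10.0, 12.0, 19.0, 32.0, 43.0, 54.0, 31.0, 18.0, 10.0, 6.0, 0.0 L/s; ΣQ_DR = 236.0 L/s, peak = 54.0 L/s.
Runoff depth d = ΣQ_DR·Δt / A = 236.0 × 3600 / (17 ha) = 4.998 mm.
The 1-cm UH is the DRH scaled by (10 mm)/d, so U_p = 54.0 × 10/4.998 = 108 L/s.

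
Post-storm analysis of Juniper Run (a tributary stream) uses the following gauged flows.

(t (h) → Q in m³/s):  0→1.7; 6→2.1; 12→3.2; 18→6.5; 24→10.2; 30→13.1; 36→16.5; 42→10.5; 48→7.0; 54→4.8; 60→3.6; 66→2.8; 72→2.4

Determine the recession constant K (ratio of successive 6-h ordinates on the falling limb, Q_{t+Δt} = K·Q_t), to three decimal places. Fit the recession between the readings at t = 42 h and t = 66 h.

K ≈ 0.719

Using the recession-limb readings at t = 42 h and t = 66 h: Q falls from 10.5 to 2.8 m³/s over 4 intervals.
K = (Q₂/Q₁)^(1/4) = (2.8/10.5)^(1/4) = 0.719.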